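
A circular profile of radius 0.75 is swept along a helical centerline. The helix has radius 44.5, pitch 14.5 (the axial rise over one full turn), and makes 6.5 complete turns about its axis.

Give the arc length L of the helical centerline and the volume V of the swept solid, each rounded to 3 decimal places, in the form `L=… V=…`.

2πR = 2π·44.5 = 279.601746
per-turn = √(279.601746² + 14.5²) = √(78177.1365 + 210.25) = √78387.3865 = 279.977475
L = 6.5 × 279.977475 = 1819.853587
V = π·0.75² × L = 1.767146 × 1819.853587 = 3215.946746

L=1819.854 V=3215.947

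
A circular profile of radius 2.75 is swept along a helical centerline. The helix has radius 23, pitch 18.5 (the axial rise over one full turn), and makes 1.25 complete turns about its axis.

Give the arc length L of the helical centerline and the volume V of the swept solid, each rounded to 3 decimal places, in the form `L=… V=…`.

L=182.116 V=4326.760

2πR = 2π·23 = 144.513262
per-turn = √(144.513262² + 18.5²) = √(20884.0829 + 342.25) = √21226.3329 = 145.692597
L = 1.25 × 145.692597 = 182.115747
V = π·2.75² × L = 23.758294 × 182.115747 = 4326.759531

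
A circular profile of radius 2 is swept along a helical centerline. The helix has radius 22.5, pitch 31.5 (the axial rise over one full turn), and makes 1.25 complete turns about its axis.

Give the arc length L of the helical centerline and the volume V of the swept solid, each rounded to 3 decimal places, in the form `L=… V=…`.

L=181.048 V=2275.118

2πR = 2π·22.5 = 141.371669
per-turn = √(141.371669² + 31.5²) = √(19985.9489 + 992.25) = √20978.1989 = 144.838527
L = 1.25 × 144.838527 = 181.048159
V = π·2² × L = 12.566371 × 181.048159 = 2275.118262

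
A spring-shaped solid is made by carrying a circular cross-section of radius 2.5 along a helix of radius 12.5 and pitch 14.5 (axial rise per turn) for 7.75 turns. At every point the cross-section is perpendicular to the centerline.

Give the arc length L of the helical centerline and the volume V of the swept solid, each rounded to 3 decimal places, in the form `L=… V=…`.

L=618.970 V=12153.447

2πR = 2π·12.5 = 78.539816
per-turn = √(78.539816² + 14.5²) = √(6168.5028 + 210.25) = √6378.7528 = 79.867094
L = 7.75 × 79.867094 = 618.969981
V = π·2.5² × L = 19.634954 × 618.969981 = 12153.447152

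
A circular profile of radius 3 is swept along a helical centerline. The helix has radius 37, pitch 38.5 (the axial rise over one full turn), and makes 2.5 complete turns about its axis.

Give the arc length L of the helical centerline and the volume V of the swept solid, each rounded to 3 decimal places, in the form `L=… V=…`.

L=589.111 V=16656.709

2πR = 2π·37 = 232.477856
per-turn = √(232.477856² + 38.5²) = √(54045.9537 + 1482.25) = √55528.2037 = 235.644231
L = 2.5 × 235.644231 = 589.110578
V = π·3² × L = 28.274334 × 589.110578 = 16656.709176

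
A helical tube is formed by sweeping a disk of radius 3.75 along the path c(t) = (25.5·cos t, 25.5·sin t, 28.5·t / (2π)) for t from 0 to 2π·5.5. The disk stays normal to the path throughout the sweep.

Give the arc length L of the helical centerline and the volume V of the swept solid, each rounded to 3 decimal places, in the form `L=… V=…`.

2πR = 2π·25.5 = 160.221225
per-turn = √(160.221225² + 28.5²) = √(25670.8410 + 812.25) = √26483.0910 = 162.736262
L = 5.5 × 162.736262 = 895.049442
V = π·3.75² × L = 44.178647 × 895.049442 = 39542.073083

L=895.049 V=39542.073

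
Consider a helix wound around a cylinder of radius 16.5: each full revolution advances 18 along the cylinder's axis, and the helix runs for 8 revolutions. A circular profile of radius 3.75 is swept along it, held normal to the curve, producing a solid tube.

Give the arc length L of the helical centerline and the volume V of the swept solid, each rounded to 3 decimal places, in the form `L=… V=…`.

2πR = 2π·16.5 = 103.672558
per-turn = √(103.672558² + 18²) = √(10747.9992 + 324) = √11071.9992 = 105.223568
L = 8 × 105.223568 = 841.788541
V = π·3.75² × L = 44.178647 × 841.788541 = 37189.078557

L=841.789 V=37189.079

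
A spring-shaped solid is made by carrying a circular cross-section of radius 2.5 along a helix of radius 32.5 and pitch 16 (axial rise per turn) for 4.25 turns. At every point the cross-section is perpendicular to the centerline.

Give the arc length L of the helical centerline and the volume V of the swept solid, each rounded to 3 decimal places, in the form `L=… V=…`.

2πR = 2π·32.5 = 204.203522
per-turn = √(204.203522² + 16²) = √(41699.0786 + 256) = √41955.0786 = 204.829389
L = 4.25 × 204.829389 = 870.524903
V = π·2.5² × L = 19.634954 × 870.524903 = 17092.716504

L=870.525 V=17092.717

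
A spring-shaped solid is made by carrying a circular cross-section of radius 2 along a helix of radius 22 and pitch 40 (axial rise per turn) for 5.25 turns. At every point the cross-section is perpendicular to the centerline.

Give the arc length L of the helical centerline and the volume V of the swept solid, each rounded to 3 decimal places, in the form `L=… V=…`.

2πR = 2π·22 = 138.230077
per-turn = √(138.230077² + 40²) = √(19107.5541 + 1600) = √20707.5541 = 143.901196
L = 5.25 × 143.901196 = 755.481277
V = π·2² × L = 12.566371 × 755.481277 = 9493.657724

L=755.481 V=9493.658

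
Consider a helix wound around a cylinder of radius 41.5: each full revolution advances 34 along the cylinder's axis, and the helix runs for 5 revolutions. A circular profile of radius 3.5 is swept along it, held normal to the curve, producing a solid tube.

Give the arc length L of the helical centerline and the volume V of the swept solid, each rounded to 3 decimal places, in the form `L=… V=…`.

L=1314.798 V=50599.340

2πR = 2π·41.5 = 260.752190
per-turn = √(260.752190² + 34²) = √(67991.7047 + 1156) = √69147.7047 = 262.959512
L = 5 × 262.959512 = 1314.797558
V = π·3.5² × L = 38.484510 × 1314.797558 = 50599.339769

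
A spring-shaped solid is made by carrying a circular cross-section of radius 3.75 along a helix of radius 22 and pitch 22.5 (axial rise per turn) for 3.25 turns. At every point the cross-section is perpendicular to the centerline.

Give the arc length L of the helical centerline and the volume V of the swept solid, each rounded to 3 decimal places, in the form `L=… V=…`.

2πR = 2π·22 = 138.230077
per-turn = √(138.230077² + 22.5²) = √(19107.5541 + 506.25) = √19613.8041 = 140.049292
L = 3.25 × 140.049292 = 455.160198
V = π·3.75² × L = 44.178647 × 455.160198 = 20108.361584

L=455.160 V=20108.362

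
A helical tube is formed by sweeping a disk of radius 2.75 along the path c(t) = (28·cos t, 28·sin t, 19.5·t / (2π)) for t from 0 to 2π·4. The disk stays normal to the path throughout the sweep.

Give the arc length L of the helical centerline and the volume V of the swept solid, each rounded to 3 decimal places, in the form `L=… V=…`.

L=708.026 V=16821.498

2πR = 2π·28 = 175.929189
per-turn = √(175.929189² + 19.5²) = √(30951.0794 + 380.25) = √31331.3294 = 177.006580
L = 4 × 177.006580 = 708.026320
V = π·2.75² × L = 23.758294 × 708.026320 = 16821.497794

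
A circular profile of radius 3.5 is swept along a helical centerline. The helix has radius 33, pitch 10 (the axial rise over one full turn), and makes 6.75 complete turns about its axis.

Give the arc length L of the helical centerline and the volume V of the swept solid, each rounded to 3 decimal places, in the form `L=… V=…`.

2πR = 2π·33 = 207.345115
per-turn = √(207.345115² + 10²) = √(42991.9968 + 100) = √43091.9968 = 207.586119
L = 6.75 × 207.586119 = 1401.206303
V = π·3.5² × L = 38.484510 × 1401.206303 = 53924.737980

L=1401.206 V=53924.738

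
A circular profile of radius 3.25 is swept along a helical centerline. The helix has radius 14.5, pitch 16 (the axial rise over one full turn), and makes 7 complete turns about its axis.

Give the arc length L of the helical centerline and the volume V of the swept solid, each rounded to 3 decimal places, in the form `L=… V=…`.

2πR = 2π·14.5 = 91.106187
per-turn = √(91.106187² + 16²) = √(8300.3373 + 256) = √8556.3373 = 92.500472
L = 7 × 92.500472 = 647.503303
V = π·3.25² × L = 33.183072 × 647.503303 = 21486.148994

L=647.503 V=21486.149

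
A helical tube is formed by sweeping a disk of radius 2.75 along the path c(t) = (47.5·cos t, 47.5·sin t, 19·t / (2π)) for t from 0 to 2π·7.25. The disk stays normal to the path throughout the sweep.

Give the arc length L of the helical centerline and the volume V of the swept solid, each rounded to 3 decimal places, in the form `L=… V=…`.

2πR = 2π·47.5 = 298.451302
per-turn = √(298.451302² + 19²) = √(89073.1797 + 361) = √89434.1797 = 299.055479
L = 7.25 × 299.055479 = 2168.152225
V = π·2.75² × L = 23.758294 × 2168.152225 = 51511.598962

L=2168.152 V=51511.599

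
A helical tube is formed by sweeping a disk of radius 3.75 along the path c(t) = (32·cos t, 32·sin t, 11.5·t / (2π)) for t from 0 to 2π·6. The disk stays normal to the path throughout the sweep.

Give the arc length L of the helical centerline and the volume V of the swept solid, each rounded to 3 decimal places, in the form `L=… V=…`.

L=1208.343 V=53382.969

2πR = 2π·32 = 201.061930
per-turn = √(201.061930² + 11.5²) = √(40425.8996 + 132.25) = √40558.1496 = 201.390540
L = 6 × 201.390540 = 1208.343240
V = π·3.75² × L = 44.178647 × 1208.343240 = 53382.969098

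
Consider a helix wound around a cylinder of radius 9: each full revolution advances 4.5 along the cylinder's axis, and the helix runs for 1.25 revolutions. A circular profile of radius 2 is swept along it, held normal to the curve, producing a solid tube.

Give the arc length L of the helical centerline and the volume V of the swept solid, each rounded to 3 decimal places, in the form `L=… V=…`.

2πR = 2π·9 = 56.548668
per-turn = √(56.548668² + 4.5²) = √(3197.7518 + 20.25) = √3218.0018 = 56.727435
L = 1.25 × 56.727435 = 70.909293
V = π·2² × L = 12.566371 × 70.909293 = 891.072458

L=70.909 V=891.072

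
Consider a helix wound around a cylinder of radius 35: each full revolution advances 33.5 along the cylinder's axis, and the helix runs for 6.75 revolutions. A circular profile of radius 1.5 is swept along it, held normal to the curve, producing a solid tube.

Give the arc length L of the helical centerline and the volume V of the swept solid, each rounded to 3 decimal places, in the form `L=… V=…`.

2πR = 2π·35 = 219.911486
per-turn = √(219.911486² + 33.5²) = √(48361.0616 + 1122.25) = √49483.3116 = 222.448447
L = 6.75 × 222.448447 = 1501.527017
V = π·1.5² × L = 7.068583 × 1501.527017 = 10613.669054

L=1501.527 V=10613.669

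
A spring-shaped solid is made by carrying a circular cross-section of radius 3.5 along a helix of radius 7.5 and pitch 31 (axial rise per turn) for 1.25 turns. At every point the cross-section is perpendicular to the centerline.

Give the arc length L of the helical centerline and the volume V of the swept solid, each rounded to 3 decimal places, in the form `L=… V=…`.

2πR = 2π·7.5 = 47.123890
per-turn = √(47.123890² + 31²) = √(2220.6610 + 961) = √3181.6610 = 56.406214
L = 1.25 × 56.406214 = 70.507768
V = π·3.5² × L = 38.484510 × 70.507768 = 2713.456889

L=70.508 V=2713.457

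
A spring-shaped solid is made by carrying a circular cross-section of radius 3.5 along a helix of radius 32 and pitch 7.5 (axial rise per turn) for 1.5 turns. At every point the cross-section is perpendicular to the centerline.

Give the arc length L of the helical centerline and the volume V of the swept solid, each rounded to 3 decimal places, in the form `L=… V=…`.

L=301.803 V=11614.727

2πR = 2π·32 = 201.061930
per-turn = √(201.061930² + 7.5²) = √(40425.8996 + 56.25) = √40482.1496 = 201.201763
L = 1.5 × 201.201763 = 301.802645
V = π·3.5² × L = 38.484510 × 301.802645 = 11614.726920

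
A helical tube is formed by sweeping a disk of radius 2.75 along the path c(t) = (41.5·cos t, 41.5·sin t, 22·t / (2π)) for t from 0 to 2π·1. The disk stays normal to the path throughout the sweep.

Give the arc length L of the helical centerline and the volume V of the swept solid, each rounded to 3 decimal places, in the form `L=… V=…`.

2πR = 2π·41.5 = 260.752190
per-turn = √(260.752190² + 22²) = √(67991.7047 + 484) = √68475.7047 = 261.678629
L = 1 × 261.678629 = 261.678629
V = π·2.75² × L = 23.758294 × 261.678629 = 6217.037910

L=261.679 V=6217.038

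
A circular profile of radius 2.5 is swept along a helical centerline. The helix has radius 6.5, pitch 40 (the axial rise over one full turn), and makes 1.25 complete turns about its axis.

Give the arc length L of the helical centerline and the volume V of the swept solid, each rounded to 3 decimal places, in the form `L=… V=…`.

2πR = 2π·6.5 = 40.840704
per-turn = √(40.840704² + 40²) = √(1667.9631 + 1600) = √3267.9631 = 57.166101
L = 1.25 × 57.166101 = 71.457627
V = π·2.5² × L = 19.634954 × 71.457627 = 1403.067219

L=71.458 V=1403.067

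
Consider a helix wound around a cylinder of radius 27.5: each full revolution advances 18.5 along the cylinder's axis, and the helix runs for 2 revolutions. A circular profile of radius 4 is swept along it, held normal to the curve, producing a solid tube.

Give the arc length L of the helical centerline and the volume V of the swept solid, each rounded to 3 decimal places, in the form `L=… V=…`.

2πR = 2π·27.5 = 172.787596
per-turn = √(172.787596² + 18.5²) = √(29855.5533 + 342.25) = √30197.8033 = 173.775152
L = 2 × 173.775152 = 347.550303
V = π·4² × L = 50.265482 × 347.550303 = 17469.783668

L=347.550 V=17469.784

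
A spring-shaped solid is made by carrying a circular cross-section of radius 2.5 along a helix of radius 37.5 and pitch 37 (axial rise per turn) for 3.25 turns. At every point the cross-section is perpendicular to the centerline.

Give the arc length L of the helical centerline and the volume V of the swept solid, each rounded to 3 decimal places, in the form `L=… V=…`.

L=775.147 V=15219.982

2πR = 2π·37.5 = 235.619449
per-turn = √(235.619449² + 37²) = √(55516.5248 + 1369) = √56885.5248 = 238.506865
L = 3.25 × 238.506865 = 775.147312
V = π·2.5² × L = 19.634954 × 775.147312 = 15219.981879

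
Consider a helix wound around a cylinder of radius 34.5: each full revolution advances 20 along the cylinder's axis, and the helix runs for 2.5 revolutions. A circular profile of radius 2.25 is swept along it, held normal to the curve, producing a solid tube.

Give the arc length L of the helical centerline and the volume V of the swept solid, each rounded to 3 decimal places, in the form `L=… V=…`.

2πR = 2π·34.5 = 216.769893
per-turn = √(216.769893² + 20²) = √(46989.1866 + 400) = √47389.1866 = 217.690575
L = 2.5 × 217.690575 = 544.226438
V = π·2.25² × L = 15.904313 × 544.226438 = 8655.547511

L=544.226 V=8655.548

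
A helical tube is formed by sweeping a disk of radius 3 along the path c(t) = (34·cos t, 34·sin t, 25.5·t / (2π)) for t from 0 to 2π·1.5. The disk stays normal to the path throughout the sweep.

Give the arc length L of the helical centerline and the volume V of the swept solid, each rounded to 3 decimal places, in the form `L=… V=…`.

2πR = 2π·34 = 213.628300
per-turn = √(213.628300² + 25.5²) = √(45637.0508 + 650.25) = √46287.3008 = 215.144837
L = 1.5 × 215.144837 = 322.717255
V = π·3² × L = 28.274334 × 322.717255 = 9124.615418

L=322.717 V=9124.615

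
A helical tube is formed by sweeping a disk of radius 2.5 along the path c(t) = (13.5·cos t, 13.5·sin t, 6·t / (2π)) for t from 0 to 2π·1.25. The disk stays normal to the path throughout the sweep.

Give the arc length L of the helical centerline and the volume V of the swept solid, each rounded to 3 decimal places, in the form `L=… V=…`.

2πR = 2π·13.5 = 84.823002
per-turn = √(84.823002² + 6²) = √(7194.9416 + 36) = √7230.9416 = 85.034943
L = 1.25 × 85.034943 = 106.293679
V = π·2.5² × L = 19.634954 × 106.293679 = 2087.071513

L=106.294 V=2087.072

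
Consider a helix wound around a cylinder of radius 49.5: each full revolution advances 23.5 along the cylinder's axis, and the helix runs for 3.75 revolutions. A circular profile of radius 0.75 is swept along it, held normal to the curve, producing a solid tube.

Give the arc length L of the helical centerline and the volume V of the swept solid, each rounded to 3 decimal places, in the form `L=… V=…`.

2πR = 2π·49.5 = 311.017673
per-turn = √(311.017673² + 23.5²) = √(96731.9927 + 552.25) = √97284.2427 = 311.904220
L = 3.75 × 311.904220 = 1169.640827
V = π·0.75² × L = 1.767146 × 1169.640827 = 2066.925954

L=1169.641 V=2066.926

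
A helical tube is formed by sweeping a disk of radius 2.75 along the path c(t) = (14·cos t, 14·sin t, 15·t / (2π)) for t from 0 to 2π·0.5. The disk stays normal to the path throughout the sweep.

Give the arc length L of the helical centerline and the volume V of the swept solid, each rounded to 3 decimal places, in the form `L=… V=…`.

2πR = 2π·14 = 87.964594
per-turn = √(87.964594² + 15²) = √(7737.7699 + 225) = √7962.7699 = 89.234354
L = 0.5 × 89.234354 = 44.617177
V = π·2.75² × L = 23.758294 × 44.617177 = 1060.028023

L=44.617 V=1060.028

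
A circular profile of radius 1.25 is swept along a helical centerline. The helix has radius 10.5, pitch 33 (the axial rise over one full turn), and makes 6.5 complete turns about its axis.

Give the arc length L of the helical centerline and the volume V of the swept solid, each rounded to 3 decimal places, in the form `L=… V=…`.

L=479.482 V=2353.653

2πR = 2π·10.5 = 65.973446
per-turn = √(65.973446² + 33²) = √(4352.4955 + 1089) = √5441.4955 = 73.766493
L = 6.5 × 73.766493 = 479.482207
V = π·1.25² × L = 4.908739 × 479.482207 = 2353.652779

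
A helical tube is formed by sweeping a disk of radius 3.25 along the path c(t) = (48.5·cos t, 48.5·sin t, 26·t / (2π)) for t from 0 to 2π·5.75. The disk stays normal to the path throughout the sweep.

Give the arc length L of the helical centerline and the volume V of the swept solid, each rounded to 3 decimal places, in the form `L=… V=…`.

L=1758.589 V=58355.400

2πR = 2π·48.5 = 304.734487
per-turn = √(304.734487² + 26²) = √(92863.1078 + 676) = √93539.1078 = 305.841638
L = 5.75 × 305.841638 = 1758.589421
V = π·3.25² × L = 33.183072 × 1758.589421 = 58355.400088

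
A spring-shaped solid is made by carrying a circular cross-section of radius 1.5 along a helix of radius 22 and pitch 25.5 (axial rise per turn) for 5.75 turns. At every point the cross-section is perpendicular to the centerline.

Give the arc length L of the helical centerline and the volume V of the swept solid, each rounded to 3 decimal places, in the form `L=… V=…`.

2πR = 2π·22 = 138.230077
per-turn = √(138.230077² + 25.5²) = √(19107.5541 + 650.25) = √19757.8041 = 140.562456
L = 5.75 × 140.562456 = 808.234124
V = π·1.5² × L = 7.068583 × 808.234124 = 5713.070367

L=808.234 V=5713.070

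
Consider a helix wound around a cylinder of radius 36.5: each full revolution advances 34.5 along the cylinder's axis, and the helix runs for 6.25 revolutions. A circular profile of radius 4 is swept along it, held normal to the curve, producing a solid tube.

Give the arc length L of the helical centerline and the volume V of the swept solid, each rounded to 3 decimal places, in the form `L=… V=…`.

2πR = 2π·36.5 = 229.336264
per-turn = √(229.336264² + 34.5²) = √(52595.1219 + 1190.25) = √53785.3719 = 231.916735
L = 6.25 × 231.916735 = 1449.479592
V = π·4² × L = 50.265482 × 1449.479592 = 72858.791011

L=1449.480 V=72858.791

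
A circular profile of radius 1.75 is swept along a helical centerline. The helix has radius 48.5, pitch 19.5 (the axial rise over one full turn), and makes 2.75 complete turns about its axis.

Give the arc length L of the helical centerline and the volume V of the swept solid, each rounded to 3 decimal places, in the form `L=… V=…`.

2πR = 2π·48.5 = 304.734487
per-turn = √(304.734487² + 19.5²) = √(92863.1078 + 380.25) = √93243.3578 = 305.357754
L = 2.75 × 305.357754 = 839.733823
V = π·1.75² × L = 9.621128 × 839.733823 = 8079.186178

L=839.734 V=8079.186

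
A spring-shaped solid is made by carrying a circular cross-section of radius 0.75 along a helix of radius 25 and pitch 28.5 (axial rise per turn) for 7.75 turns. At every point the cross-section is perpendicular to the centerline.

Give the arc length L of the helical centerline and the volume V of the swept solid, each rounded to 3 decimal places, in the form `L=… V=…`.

L=1237.242 V=2186.388

2πR = 2π·25 = 157.079633
per-turn = √(157.079633² + 28.5²) = √(24674.0110 + 812.25) = √25486.2610 = 159.644170
L = 7.75 × 159.644170 = 1237.242317
V = π·0.75² × L = 1.767146 × 1237.242317 = 2186.387648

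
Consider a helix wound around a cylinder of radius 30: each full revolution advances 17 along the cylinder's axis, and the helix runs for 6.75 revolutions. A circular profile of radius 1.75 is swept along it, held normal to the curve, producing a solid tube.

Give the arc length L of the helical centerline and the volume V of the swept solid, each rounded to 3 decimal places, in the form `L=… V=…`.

L=1277.509 V=12291.078

2πR = 2π·30 = 188.495559
per-turn = √(188.495559² + 17²) = √(35530.5758 + 289) = √35819.5758 = 189.260603
L = 6.75 × 189.260603 = 1277.509070
V = π·1.75² × L = 9.621128 × 1277.509070 = 12291.077649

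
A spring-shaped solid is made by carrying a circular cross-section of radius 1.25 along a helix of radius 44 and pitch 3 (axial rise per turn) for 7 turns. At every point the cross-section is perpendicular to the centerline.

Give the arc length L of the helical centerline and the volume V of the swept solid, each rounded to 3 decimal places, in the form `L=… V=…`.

2πR = 2π·44 = 276.460154
per-turn = √(276.460154² + 3²) = √(76430.2165 + 9) = √76439.2165 = 276.476430
L = 7 × 276.476430 = 1935.335012
V = π·1.25² × L = 4.908739 × 1935.335012 = 9500.053524

L=1935.335 V=9500.054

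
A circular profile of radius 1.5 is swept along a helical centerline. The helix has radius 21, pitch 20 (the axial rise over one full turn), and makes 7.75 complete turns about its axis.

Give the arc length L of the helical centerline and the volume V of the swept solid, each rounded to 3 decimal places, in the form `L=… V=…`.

L=1034.269 V=7310.816

2πR = 2π·21 = 131.946891
per-turn = √(131.946891² + 20²) = √(17409.9822 + 400) = √17809.9822 = 133.454045
L = 7.75 × 133.454045 = 1034.268850
V = π·1.5² × L = 7.068583 × 1034.268850 = 7310.815696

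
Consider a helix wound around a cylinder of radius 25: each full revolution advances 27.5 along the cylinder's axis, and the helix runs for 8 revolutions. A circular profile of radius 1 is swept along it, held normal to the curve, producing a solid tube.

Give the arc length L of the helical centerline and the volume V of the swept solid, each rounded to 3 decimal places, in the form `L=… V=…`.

2πR = 2π·25 = 157.079633
per-turn = √(157.079633² + 27.5²) = √(24674.0110 + 756.25) = √25430.2610 = 159.468683
L = 8 × 159.468683 = 1275.749468
V = π·1² × L = 3.141593 × 1275.749468 = 4007.885155

L=1275.749 V=4007.885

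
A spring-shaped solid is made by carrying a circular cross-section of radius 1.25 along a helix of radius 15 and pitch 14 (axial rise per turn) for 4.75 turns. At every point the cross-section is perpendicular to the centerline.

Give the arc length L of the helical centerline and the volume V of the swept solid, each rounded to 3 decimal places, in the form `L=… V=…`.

L=452.589 V=2221.642

2πR = 2π·15 = 94.247780
per-turn = √(94.247780² + 14²) = √(8882.6440 + 196) = √9078.6440 = 95.281918
L = 4.75 × 95.281918 = 452.589112
V = π·1.25² × L = 4.908739 × 452.589112 = 2221.641609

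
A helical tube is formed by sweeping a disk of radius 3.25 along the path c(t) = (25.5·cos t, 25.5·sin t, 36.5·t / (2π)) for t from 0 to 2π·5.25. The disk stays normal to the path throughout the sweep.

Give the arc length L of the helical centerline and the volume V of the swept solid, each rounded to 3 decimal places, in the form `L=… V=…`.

2πR = 2π·25.5 = 160.221225
per-turn = √(160.221225² + 36.5²) = √(25670.8410 + 1332.25) = √27003.0910 = 164.326173
L = 5.25 × 164.326173 = 862.712407
V = π·3.25² × L = 33.183072 × 862.712407 = 28627.448261

L=862.712 V=28627.448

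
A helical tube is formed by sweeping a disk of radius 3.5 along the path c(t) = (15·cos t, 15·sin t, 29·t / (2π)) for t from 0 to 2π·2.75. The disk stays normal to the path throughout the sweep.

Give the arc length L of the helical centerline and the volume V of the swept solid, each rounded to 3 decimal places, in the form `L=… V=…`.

2πR = 2π·15 = 94.247780
per-turn = √(94.247780² + 29²) = √(8882.6440 + 841) = √9723.6440 = 98.608539
L = 2.75 × 98.608539 = 271.173482
V = π·3.5² × L = 38.484510 × 271.173482 = 10435.978590

L=271.173 V=10435.979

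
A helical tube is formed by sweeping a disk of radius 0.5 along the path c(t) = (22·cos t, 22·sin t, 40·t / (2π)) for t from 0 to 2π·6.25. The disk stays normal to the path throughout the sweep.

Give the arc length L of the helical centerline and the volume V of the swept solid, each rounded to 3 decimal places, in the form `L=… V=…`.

L=899.382 V=706.373

2πR = 2π·22 = 138.230077
per-turn = √(138.230077² + 40²) = √(19107.5541 + 1600) = √20707.5541 = 143.901196
L = 6.25 × 143.901196 = 899.382473
V = π·0.5² × L = 0.785398 × 899.382473 = 706.373343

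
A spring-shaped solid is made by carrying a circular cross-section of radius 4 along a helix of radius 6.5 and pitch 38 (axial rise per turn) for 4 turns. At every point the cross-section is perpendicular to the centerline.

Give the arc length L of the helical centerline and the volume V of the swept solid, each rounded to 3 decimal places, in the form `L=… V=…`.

2πR = 2π·6.5 = 40.840704
per-turn = √(40.840704² + 38²) = √(1667.9631 + 1444) = √3111.9631 = 55.784972
L = 4 × 55.784972 = 223.139890
V = π·4² × L = 50.265482 × 223.139890 = 11216.234203

L=223.140 V=11216.234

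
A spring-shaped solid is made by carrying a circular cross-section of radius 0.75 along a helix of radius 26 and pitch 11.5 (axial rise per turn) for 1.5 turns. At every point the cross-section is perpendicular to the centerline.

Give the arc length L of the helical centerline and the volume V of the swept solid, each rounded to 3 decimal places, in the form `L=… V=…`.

L=245.651 V=434.101

2πR = 2π·26 = 163.362818
per-turn = √(163.362818² + 11.5²) = √(26687.4103 + 132.25) = √26819.6603 = 163.767092
L = 1.5 × 163.767092 = 245.650637
V = π·0.75² × L = 1.767146 × 245.650637 = 434.100509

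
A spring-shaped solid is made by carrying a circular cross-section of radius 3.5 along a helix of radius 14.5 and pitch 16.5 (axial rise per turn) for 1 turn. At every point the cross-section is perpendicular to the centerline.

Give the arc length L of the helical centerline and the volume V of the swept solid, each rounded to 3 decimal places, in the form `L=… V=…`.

L=92.588 V=3563.214

2πR = 2π·14.5 = 91.106187
per-turn = √(91.106187² + 16.5²) = √(8300.3373 + 272.25) = √8572.5873 = 92.588268
L = 1 × 92.588268 = 92.588268
V = π·3.5² × L = 38.484510 × 92.588268 = 3563.214112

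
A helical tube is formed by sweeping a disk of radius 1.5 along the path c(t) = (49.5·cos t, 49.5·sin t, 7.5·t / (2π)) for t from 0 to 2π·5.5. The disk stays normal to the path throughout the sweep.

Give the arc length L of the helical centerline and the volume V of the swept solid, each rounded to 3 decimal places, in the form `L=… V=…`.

L=1711.094 V=12095.014

2πR = 2π·49.5 = 311.017673
per-turn = √(311.017673² + 7.5²) = √(96731.9927 + 56.25) = √96788.2427 = 311.108089
L = 5.5 × 311.108089 = 1711.094487
V = π·1.5² × L = 7.068583 × 1711.094487 = 12095.014206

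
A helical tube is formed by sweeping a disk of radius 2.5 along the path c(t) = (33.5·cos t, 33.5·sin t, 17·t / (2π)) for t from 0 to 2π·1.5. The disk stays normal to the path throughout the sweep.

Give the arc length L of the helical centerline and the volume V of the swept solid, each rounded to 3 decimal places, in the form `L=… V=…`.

2πR = 2π·33.5 = 210.486708
per-turn = √(210.486708² + 17²) = √(44304.6542 + 289) = √44593.6542 = 211.172096
L = 1.5 × 211.172096 = 316.758144
V = π·2.5² × L = 19.634954 × 316.758144 = 6219.531615

L=316.758 V=6219.532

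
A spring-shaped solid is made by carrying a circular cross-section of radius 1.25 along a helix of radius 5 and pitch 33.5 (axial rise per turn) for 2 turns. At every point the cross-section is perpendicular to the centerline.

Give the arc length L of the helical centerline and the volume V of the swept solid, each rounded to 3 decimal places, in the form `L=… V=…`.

2πR = 2π·5 = 31.415927
per-turn = √(31.415927² + 33.5²) = √(986.9604 + 1122.25) = √2109.2104 = 45.926141
L = 2 × 45.926141 = 91.852282
V = π·1.25² × L = 4.908739 × 91.852282 = 450.878836

L=91.852 V=450.879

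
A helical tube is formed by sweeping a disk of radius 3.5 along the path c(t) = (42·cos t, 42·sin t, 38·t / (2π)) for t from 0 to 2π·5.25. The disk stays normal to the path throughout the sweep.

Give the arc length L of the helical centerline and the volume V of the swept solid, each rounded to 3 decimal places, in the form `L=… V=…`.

L=1399.732 V=53868.015

2πR = 2π·42 = 263.893783
per-turn = √(263.893783² + 38²) = √(69639.9287 + 1444) = √71083.9287 = 266.615695
L = 5.25 × 266.615695 = 1399.732397
V = π·3.5² × L = 38.484510 × 1399.732397 = 53868.015443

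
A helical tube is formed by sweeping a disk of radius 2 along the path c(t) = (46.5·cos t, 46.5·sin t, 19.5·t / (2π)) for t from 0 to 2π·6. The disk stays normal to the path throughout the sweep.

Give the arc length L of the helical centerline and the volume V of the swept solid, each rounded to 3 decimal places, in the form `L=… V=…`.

L=1756.909 V=22077.967

2πR = 2π·46.5 = 292.168117
per-turn = √(292.168117² + 19.5²) = √(85362.2085 + 380.25) = √85742.4585 = 292.818132
L = 6 × 292.818132 = 1756.908792
V = π·2² × L = 12.566371 × 1756.908792 = 22077.967021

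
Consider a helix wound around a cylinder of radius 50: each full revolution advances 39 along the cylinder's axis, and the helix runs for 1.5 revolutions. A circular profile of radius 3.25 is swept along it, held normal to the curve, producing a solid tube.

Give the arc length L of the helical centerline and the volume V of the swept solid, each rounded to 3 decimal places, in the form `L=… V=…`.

L=474.856 V=15757.186

2πR = 2π·50 = 314.159265
per-turn = √(314.159265² + 39²) = √(98696.0440 + 1521) = √100217.0440 = 316.570757
L = 1.5 × 316.570757 = 474.856135
V = π·3.25² × L = 33.183072 × 474.856135 = 15757.185512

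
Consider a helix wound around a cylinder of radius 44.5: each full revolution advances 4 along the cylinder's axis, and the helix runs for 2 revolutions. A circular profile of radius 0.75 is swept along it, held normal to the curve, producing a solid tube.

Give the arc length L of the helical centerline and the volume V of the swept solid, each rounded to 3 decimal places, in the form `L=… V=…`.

L=559.261 V=988.295

2πR = 2π·44.5 = 279.601746
per-turn = √(279.601746² + 4²) = √(78177.1365 + 16) = √78193.1365 = 279.630357
L = 2 × 279.630357 = 559.260714
V = π·0.75² × L = 1.767146 × 559.260714 = 988.295259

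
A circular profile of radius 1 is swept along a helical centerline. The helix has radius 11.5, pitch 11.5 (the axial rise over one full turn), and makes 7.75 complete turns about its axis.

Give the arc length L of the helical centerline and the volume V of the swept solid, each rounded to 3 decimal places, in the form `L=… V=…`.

2πR = 2π·11.5 = 72.256631
per-turn = √(72.256631² + 11.5²) = √(5221.0207 + 132.25) = √5353.2707 = 73.166049
L = 7.75 × 73.166049 = 567.036880
V = π·1² × L = 3.141593 × 567.036880 = 1781.398896

L=567.037 V=1781.399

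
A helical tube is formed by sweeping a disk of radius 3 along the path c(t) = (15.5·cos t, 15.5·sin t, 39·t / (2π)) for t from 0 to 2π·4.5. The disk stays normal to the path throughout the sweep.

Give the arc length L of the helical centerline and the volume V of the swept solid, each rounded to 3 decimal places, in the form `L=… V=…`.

L=472.086 V=13347.918

2πR = 2π·15.5 = 97.389372
per-turn = √(97.389372² + 39²) = √(9484.6898 + 1521) = √11005.6898 = 104.908007
L = 4.5 × 104.908007 = 472.086029
V = π·3² × L = 28.274334 × 472.086029 = 13347.918013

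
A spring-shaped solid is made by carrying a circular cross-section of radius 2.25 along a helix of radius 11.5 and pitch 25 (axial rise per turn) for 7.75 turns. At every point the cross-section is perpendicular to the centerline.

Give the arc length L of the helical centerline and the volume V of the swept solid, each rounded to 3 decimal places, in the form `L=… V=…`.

L=592.559 V=9424.250

2πR = 2π·11.5 = 72.256631
per-turn = √(72.256631² + 25²) = √(5221.0207 + 625) = √5846.0207 = 76.459275
L = 7.75 × 76.459275 = 592.559381
V = π·2.25² × L = 15.904313 × 592.559381 = 9424.249753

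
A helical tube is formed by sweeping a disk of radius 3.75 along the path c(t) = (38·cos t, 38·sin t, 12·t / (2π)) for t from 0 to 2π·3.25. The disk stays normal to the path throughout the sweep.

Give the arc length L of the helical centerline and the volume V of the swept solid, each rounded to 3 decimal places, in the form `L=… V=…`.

L=776.953 V=34324.724

2πR = 2π·38 = 238.761042
per-turn = √(238.761042² + 12²) = √(57006.8350 + 144) = √57150.8350 = 239.062408
L = 3.25 × 239.062408 = 776.952827
V = π·3.75² × L = 44.178647 × 776.952827 = 34324.724426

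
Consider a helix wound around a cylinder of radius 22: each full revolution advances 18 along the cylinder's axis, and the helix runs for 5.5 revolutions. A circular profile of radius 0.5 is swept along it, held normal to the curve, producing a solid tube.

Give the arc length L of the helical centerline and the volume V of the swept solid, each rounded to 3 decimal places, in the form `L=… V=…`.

2πR = 2π·22 = 138.230077
per-turn = √(138.230077² + 18²) = √(19107.5541 + 324) = √19431.5541 = 139.397109
L = 5.5 × 139.397109 = 766.684102
V = π·0.5² × L = 0.785398 × 766.684102 = 602.152286

L=766.684 V=602.152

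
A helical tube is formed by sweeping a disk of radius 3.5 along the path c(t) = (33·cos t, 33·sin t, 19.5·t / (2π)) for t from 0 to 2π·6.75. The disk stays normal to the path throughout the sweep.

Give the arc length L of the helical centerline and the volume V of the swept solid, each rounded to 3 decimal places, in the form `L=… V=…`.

L=1405.755 V=54099.804

2πR = 2π·33 = 207.345115
per-turn = √(207.345115² + 19.5²) = √(42991.9968 + 380.25) = √43372.2468 = 208.260046
L = 6.75 × 208.260046 = 1405.755311
V = π·3.5² × L = 38.484510 × 1405.755311 = 54099.804321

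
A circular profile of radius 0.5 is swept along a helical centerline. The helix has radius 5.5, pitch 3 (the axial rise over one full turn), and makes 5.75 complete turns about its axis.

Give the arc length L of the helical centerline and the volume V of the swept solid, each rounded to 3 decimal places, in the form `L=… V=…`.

2πR = 2π·5.5 = 34.557519
per-turn = √(34.557519² + 3²) = √(1194.2221 + 9) = √1203.2221 = 34.687492
L = 5.75 × 34.687492 = 199.453082
V = π·0.5² × L = 0.785398 × 199.453082 = 156.650084

L=199.453 V=156.650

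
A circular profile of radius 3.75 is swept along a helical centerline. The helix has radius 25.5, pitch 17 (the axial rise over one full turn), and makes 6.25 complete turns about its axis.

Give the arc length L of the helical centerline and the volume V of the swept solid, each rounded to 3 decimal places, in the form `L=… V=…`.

L=1007.004 V=44488.057

2πR = 2π·25.5 = 160.221225
per-turn = √(160.221225² + 17²) = √(25670.8410 + 289) = √25959.8410 = 161.120579
L = 6.25 × 161.120579 = 1007.003620
V = π·3.75² × L = 44.178647 × 1007.003620 = 44488.057149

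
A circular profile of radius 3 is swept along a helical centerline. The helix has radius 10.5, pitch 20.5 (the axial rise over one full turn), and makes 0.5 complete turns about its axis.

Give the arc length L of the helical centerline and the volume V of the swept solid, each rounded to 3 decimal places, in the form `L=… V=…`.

L=34.543 V=976.667

2πR = 2π·10.5 = 65.973446
per-turn = √(65.973446² + 20.5²) = √(4352.4955 + 420.25) = √4772.7455 = 69.085060
L = 0.5 × 69.085060 = 34.542530
V = π·3² × L = 28.274334 × 34.542530 = 976.667029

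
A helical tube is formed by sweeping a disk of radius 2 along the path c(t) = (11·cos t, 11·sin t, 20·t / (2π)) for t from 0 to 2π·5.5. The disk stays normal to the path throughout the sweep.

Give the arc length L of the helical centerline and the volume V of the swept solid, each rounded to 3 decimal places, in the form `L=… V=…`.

L=395.728 V=4972.868

2πR = 2π·11 = 69.115038
per-turn = √(69.115038² + 20²) = √(4776.8885 + 400) = √5176.8885 = 71.950598
L = 5.5 × 71.950598 = 395.728288
V = π·2² × L = 12.566371 × 395.728288 = 4972.868331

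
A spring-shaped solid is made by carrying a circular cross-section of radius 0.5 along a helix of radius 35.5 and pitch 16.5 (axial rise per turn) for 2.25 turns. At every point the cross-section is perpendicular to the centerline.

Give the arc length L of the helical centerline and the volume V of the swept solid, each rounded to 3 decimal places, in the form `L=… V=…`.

L=503.241 V=395.244

2πR = 2π·35.5 = 223.053078
per-turn = √(223.053078² + 16.5²) = √(49752.6758 + 272.25) = √50024.9258 = 223.662527
L = 2.25 × 223.662527 = 503.240685
V = π·0.5² × L = 0.785398 × 503.240685 = 395.244310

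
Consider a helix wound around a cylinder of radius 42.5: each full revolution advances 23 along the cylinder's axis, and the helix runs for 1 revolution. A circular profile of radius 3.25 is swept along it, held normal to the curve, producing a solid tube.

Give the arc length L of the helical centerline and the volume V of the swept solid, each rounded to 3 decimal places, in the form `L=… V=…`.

2πR = 2π·42.5 = 267.035376
per-turn = √(267.035376² + 23²) = √(71307.8918 + 529) = √71836.8918 = 268.024051
L = 1 × 268.024051 = 268.024051
V = π·3.25² × L = 33.183072 × 268.024051 = 8893.861483

L=268.024 V=8893.861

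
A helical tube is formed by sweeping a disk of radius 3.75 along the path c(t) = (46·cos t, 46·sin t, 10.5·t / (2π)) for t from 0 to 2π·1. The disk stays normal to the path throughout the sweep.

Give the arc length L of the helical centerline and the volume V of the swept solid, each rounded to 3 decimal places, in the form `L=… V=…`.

2πR = 2π·46 = 289.026524
per-turn = √(289.026524² + 10.5²) = √(83536.3317 + 110.25) = √83646.5817 = 289.217188
L = 1 × 289.217188 = 289.217188
V = π·3.75² × L = 44.178647 × 289.217188 = 12777.223952

L=289.217 V=12777.224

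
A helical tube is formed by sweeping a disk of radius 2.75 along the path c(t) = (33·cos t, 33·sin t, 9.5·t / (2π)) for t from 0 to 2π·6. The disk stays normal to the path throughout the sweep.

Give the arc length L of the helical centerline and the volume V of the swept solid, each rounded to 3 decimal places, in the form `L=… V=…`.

2πR = 2π·33 = 207.345115
per-turn = √(207.345115² + 9.5²) = √(42991.9968 + 90.25) = √43082.2468 = 207.562633
L = 6 × 207.562633 = 1245.375800
V = π·2.75² × L = 23.758294 × 1245.375800 = 29588.004953

L=1245.376 V=29588.005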